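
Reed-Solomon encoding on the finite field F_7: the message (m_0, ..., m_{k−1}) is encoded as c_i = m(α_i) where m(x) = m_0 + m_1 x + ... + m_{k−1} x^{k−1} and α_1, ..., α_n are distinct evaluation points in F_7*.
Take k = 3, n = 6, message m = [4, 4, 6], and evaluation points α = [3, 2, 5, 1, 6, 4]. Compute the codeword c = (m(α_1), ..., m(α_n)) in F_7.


c = [0, 1, 6, 0, 6, 4]

Message polynomial: m(x) = 4 + 4·x + 6·x^2 (mod 7).
For each evaluation point α_i, compute m(α_i) mod 7:
  α_1 = 3: Horner steps 6 → 1 → 0, so m(3) = 0.
  α_2 = 2: Horner steps 6 → 2 → 1, so m(2) = 1.
  α_3 = 5: Horner steps 6 → 6 → 6, so m(5) = 6.
  α_4 = 1: Horner steps 6 → 3 → 0, so m(1) = 0.
  α_5 = 6: Horner steps 6 → 5 → 6, so m(6) = 6.
  α_6 = 4: Horner steps 6 → 0 → 4, so m(4) = 4.
Codeword c = [0, 1, 6, 0, 6, 4] ∈ F_7^6.


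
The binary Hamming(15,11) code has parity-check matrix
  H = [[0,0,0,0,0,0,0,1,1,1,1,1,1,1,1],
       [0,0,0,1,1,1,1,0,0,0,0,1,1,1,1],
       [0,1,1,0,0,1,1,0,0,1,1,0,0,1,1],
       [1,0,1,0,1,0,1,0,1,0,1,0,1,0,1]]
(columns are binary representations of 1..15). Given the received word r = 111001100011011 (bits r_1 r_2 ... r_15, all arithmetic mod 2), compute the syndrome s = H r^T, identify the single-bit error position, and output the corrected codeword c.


s = (0, 1, 1, 1)^T, error position = 7, corrected codeword c = 111001000011011

Compute s = H r^T mod 2 one row at a time:
  s_1 = 0 + 0 + 0 + 1 + 1 + 0 + 1 + 1 = 4 ≡ 0 (mod 2).
  s_2 = 0 + 0 + 1 + 1 + 1 + 0 + 1 + 1 = 5 ≡ 1 (mod 2).
  s_3 = 1 + 1 + 1 + 1 + 0 + 1 + 1 + 1 = 7 ≡ 1 (mod 2).
  s_4 = 1 + 1 + 0 + 1 + 0 + 1 + 0 + 1 = 5 ≡ 1 (mod 2).
s = (0, 1, 1, 1)^T — this equals column 7 of H (binary 0111), so error is at position 7.
Correct: flip bit 7 of r = 111001100011011 to get c = 111001000011011.


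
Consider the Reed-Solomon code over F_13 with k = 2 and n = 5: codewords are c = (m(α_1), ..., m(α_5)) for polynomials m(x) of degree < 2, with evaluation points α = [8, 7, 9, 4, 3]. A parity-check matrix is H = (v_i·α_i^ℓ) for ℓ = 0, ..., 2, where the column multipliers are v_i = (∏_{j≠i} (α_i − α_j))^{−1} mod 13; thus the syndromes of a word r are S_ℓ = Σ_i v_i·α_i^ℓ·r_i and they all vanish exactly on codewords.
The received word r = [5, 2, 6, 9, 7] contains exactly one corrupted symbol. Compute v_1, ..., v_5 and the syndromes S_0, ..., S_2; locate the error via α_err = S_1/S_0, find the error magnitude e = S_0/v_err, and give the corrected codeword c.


S = (11, 10, 2), error at position 1, error magnitude e = 1, c = [4, 2, 6, 9, 7].

Step 1: column multipliers v_i = (∏_{j≠i}(α_i − α_j))^{−1} mod 13.
  i = 1 (α = 8): (8−7)(8−9)(8−4)(8−3) = 1·(−1)·4·5 = −20 ≡ 6, so v_1 = 6^{−1} = 11 (mod 13).
  i = 2 (α = 7): (7−8)(7−9)(7−4)(7−3) = (−1)·(−2)·3·4 = 24 ≡ 11, so v_2 = 11^{−1} = 6 (mod 13).
  i = 3 (α = 9): (9−8)(9−7)(9−4)(9−3) = 1·2·5·6 = 60 ≡ 8, so v_3 = 8^{−1} = 5 (mod 13).
  i = 4 (α = 4): (4−8)(4−7)(4−9)(4−3) = (−4)·(−3)·(−5)·1 = −60 ≡ 5, so v_4 = 5^{−1} = 8 (mod 13).
  i = 5 (α = 3): (3−8)(3−7)(3−9)(3−4) = (−5)·(−4)·(−6)·(−1) = 120 ≡ 3, so v_5 = 3^{−1} = 9 (mod 13).
  v = [11, 6, 5, 8, 9].
Step 2: syndromes of r = [5, 2, 6, 9, 7] (all sums mod 13).
  S_0 = Σ v_i r_i = 11·5 + 6·2 + 5·6 + 8·9 + 9·7 = 232 ≡ 11.
  S_1 = Σ v_i α_i r_i = 11·8·5 + 6·7·2 + 5·9·6 + 8·4·9 + 9·3·7 = 1271 ≡ 10.
  α_i^2 mod 13 = [12, 10, 3, 3, 9].
  S_2 = Σ v_i α_i^2 r_i = 11·12·5 + 6·10·2 + 5·3·6 + 8·3·9 + 9·9·7 = 1653 ≡ 2.
  S = (11, 10, 2) ≠ 0, so r is not a codeword (an error is present).
Step 3: locate the error. For a single error e at position i, S_ℓ = v_i·e·α_i^ℓ, so α_err = S_1/S_0.
  S_0^{−1} = 11^{−1} = 6 (mod 13), so α_err = 10·6 = 60 ≡ 8 = α_1. Error position i = 1.
  Consistency check: S_2/S_1 = 2·4 = 8 ≡ 8 = α_err ✓ (single-error assumption holds).
Step 4: error magnitude e = S_0/v_1 = S_0·∏_{j≠1}(α_1 − α_j) = 11·6 = 66 ≡ 1 (mod 13).
Step 5: correct position 1: c_1 = r_1 − e = 5 − 1 ≡ 4 (mod 13). Hence c = [4, 2, 6, 9, 7].
  Check: interpolating c through the α_i gives m(x) = 1 + 2·x (degree < 2) with m(α_i) = c_i for every i, so c is indeed a codeword.


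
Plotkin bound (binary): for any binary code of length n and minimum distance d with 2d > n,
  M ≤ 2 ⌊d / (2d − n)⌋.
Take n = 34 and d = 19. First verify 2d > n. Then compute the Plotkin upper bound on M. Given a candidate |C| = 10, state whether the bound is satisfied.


Plotkin bound M ≤ 8; given |C| = 10 > bound (violated).

Check applicability: 2d = 38, n = 34.
2d − n = 4 > 0, so Plotkin applies.
Compute d/(2d−n) = 19/4 ≈ 4.7500.
⌊d/(2d−n)⌋ = 4.
Plotkin bound: M ≤ 2·4 = 8.
Given |C| = 10, check: VIOLATED.
This |C| is above the Plotkin bound, so no binary code with n = 34, d = 19 and 10 codewords exists.


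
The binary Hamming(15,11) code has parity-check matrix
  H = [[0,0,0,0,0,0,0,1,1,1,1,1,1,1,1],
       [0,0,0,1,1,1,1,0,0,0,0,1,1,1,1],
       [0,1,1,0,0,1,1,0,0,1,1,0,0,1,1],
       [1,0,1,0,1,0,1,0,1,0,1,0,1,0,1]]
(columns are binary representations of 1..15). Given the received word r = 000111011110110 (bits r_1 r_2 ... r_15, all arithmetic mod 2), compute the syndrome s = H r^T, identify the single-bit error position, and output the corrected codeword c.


s = (0, 1, 0, 0)^T, error position = 4, corrected codeword c = 000011011110110

Compute s = H r^T mod 2 one row at a time:
  s_1 = 1 + 1 + 1 + 1 + 0 + 1 + 1 + 0 = 6 ≡ 0 (mod 2).
  s_2 = 1 + 1 + 1 + 0 + 0 + 1 + 1 + 0 = 5 ≡ 1 (mod 2).
  s_3 = 0 + 0 + 1 + 0 + 1 + 1 + 1 + 0 = 4 ≡ 0 (mod 2).
  s_4 = 0 + 0 + 1 + 0 + 1 + 1 + 1 + 0 = 4 ≡ 0 (mod 2).
s = (0, 1, 0, 0)^T — this equals column 4 of H (binary 0100), so error is at position 4.
Correct: flip bit 4 of r = 000111011110110 to get c = 000011011110110.


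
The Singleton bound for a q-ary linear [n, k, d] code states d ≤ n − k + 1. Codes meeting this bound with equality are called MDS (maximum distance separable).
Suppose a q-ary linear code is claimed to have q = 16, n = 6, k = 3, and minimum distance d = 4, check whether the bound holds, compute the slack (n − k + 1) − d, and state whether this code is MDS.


Singleton RHS = n − k + 1 = 4, slack = 0, bound satisfied, MDS.

Singleton bound: d ≤ n − k + 1.
Here n = 6, k = 3, so n − k + 1 = 4.
Given d = 4, check d ≤ 4: YES.
Slack = (n − k + 1) − d = 0.
The code is MDS (slack = 0).
Description: the claimed parameters are [6, 3, 4]_16; such a code would be MDS (meets Singleton bound).


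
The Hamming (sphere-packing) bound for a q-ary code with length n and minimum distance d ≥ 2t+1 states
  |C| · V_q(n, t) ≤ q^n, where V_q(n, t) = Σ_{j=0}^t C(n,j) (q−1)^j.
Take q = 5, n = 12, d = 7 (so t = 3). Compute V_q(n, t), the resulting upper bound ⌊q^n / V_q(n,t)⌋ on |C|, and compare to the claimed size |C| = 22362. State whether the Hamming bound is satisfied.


V_q(n, t) = 15185, q^n = 244140625, Hamming bound = 16077, |C| = 22362 > bound (violated).

Step 1: Compute V_q(n, t) = Σ_{j=0}^3 C(n, j) (q−1)^j.
  j = 0: C(12,0)·(4)^0 = 1·1 = 1.
  j = 1: C(12,1)·(4)^1 = 12·4 = 48.
  j = 2: C(12,2)·(4)^2 = 66·16 = 1056.
  j = 3: C(12,3)·(4)^3 = 220·64 = 14080.
  V_q(n, t) = 1 + 48 + 1056 + 14080 = 15185.
Step 2: q^n = 5^12 = 244140625.
Step 3: Hamming bound ⌊q^n / V_q(n,t)⌋ = ⌊244140625/15185⌋ = 16077.
Step 4: Compare |C| = 22362 to 16077: violated.
The claimed |C| lies above the Hamming bound, so no 5-ary code of length 12 with d ≥ 7 can have 22362 codewords.


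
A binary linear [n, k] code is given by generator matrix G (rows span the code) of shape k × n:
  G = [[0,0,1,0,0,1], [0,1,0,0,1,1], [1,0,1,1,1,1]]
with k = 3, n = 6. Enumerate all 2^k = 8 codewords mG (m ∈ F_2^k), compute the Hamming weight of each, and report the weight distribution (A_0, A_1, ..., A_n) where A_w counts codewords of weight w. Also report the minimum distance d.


Weight distribution: A_0 = 1, A_2 = 1, A_3 = 3, A_4 = 2, A_5 = 1. Minimum distance d = 2.

Enumerate all 2^3 = 8 messages m ∈ F_2^3.
For each, compute codeword c = mG in F_2^6, then tally its weight.
  m = 000 → c = 000000, weight = 0.
  m = 100 → c = 001001, weight = 2.
  m = 010 → c = 010011, weight = 3.
  m = 110 → c = 011010, weight = 3.
  m = 001 → c = 101111, weight = 5.
  m = 101 → c = 100110, weight = 3.
  m = 011 → c = 111100, weight = 4.
  m = 111 → c = 110101, weight = 4.
Tally weights:
  weight 0: 1 codewords.
  weight 2: 1 codewords.
  weight 3: 3 codewords.
  weight 4: 2 codewords.
  weight 5: 1 codewords.
Minimum distance d = smallest w > 0 with A_w > 0 = 2.
Sanity: Σ A_w = 8 = 2^3 = 8 ✓.


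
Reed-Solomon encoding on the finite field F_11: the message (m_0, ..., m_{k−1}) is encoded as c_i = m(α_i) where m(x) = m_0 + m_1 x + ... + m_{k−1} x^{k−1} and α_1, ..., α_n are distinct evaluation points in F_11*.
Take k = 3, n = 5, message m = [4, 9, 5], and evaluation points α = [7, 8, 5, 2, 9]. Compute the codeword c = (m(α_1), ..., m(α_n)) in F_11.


c = [4, 0, 9, 9, 6]

Message polynomial: m(x) = 4 + 9·x + 5·x^2 (mod 11).
For each evaluation point α_i, compute m(α_i) mod 11:
  α_1 = 7: Horner steps 5 → 0 → 4, so m(7) = 4.
  α_2 = 8: Horner steps 5 → 5 → 0, so m(8) = 0.
  α_3 = 5: Horner steps 5 → 1 → 9, so m(5) = 9.
  α_4 = 2: Horner steps 5 → 8 → 9, so m(2) = 9.
  α_5 = 9: Horner steps 5 → 10 → 6, so m(9) = 6.
Codeword c = [4, 0, 9, 9, 6] ∈ F_11^5.


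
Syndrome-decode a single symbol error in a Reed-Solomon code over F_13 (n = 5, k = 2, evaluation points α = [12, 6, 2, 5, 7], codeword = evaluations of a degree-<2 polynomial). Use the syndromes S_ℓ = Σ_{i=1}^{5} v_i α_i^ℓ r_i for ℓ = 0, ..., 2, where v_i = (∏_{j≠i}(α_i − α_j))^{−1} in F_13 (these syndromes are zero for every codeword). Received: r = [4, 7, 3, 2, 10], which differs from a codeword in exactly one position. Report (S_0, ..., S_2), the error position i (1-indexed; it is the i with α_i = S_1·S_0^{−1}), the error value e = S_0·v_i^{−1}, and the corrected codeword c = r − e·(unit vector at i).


S = (6, 10, 8), error at position 2, error magnitude e = 1, c = [4, 6, 3, 2, 10].

Step 1: column multipliers v_i = (∏_{j≠i}(α_i − α_j))^{−1} mod 13.
  i = 1 (α = 12): (12−6)(12−2)(12−5)(12−7) = 6·10·7·5 = 2100 ≡ 7, so v_1 = 7^{−1} = 2 (mod 13).
  i = 2 (α = 6): (6−12)(6−2)(6−5)(6−7) = (−6)·4·1·(−1) = 24 ≡ 11, so v_2 = 11^{−1} = 6 (mod 13).
  i = 3 (α = 2): (2−12)(2−6)(2−5)(2−7) = (−10)·(−4)·(−3)·(−5) = 600 ≡ 2, so v_3 = 2^{−1} = 7 (mod 13).
  i = 4 (α = 5): (5−12)(5−6)(5−2)(5−7) = (−7)·(−1)·3·(−2) = −42 ≡ 10, so v_4 = 10^{−1} = 4 (mod 13).
  i = 5 (α = 7): (7−12)(7−6)(7−2)(7−5) = (−5)·1·5·2 = −50 ≡ 2, so v_5 = 2^{−1} = 7 (mod 13).
  v = [2, 6, 7, 4, 7].
Step 2: syndromes of r = [4, 7, 3, 2, 10] (all sums mod 13).
  S_0 = Σ v_i r_i = 2·4 + 6·7 + 7·3 + 4·2 + 7·10 = 149 ≡ 6.
  S_1 = Σ v_i α_i r_i = 2·12·4 + 6·6·7 + 7·2·3 + 4·5·2 + 7·7·10 = 920 ≡ 10.
  α_i^2 mod 13 = [1, 10, 4, 12, 10].
  S_2 = Σ v_i α_i^2 r_i = 2·1·4 + 6·10·7 + 7·4·3 + 4·12·2 + 7·10·10 = 1308 ≡ 8.
  S = (6, 10, 8) ≠ 0, so r is not a codeword (an error is present).
Step 3: locate the error. For a single error e at position i, S_ℓ = v_i·e·α_i^ℓ, so α_err = S_1/S_0.
  S_0^{−1} = 6^{−1} = 11 (mod 13), so α_err = 10·11 = 110 ≡ 6 = α_2. Error position i = 2.
  Consistency check: S_2/S_1 = 8·4 = 32 ≡ 6 = α_err ✓ (single-error assumption holds).
Step 4: error magnitude e = S_0/v_2 = S_0·∏_{j≠2}(α_2 − α_j) = 6·11 = 66 ≡ 1 (mod 13).
Step 5: correct position 2: c_2 = r_2 − e = 7 − 1 ≡ 6 (mod 13). Hence c = [4, 6, 3, 2, 10].
  Check: interpolating c through the α_i gives m(x) = 8 + 4·x (degree < 2) with m(α_i) = c_i for every i, so c is indeed a codeword.


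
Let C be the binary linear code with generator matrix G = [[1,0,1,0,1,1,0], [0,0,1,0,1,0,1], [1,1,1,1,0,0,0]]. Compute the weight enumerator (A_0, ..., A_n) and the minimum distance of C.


Weight distribution: A_0 = 1, A_3 = 2, A_4 = 3, A_5 = 2. Minimum distance d = 3.

Enumerate all 2^3 = 8 messages m ∈ F_2^3.
For each, compute codeword c = mG in F_2^7, then tally its weight.
  m = 000 → c = 0000000, weight = 0.
  m = 100 → c = 1010110, weight = 4.
  m = 010 → c = 0010101, weight = 3.
  m = 110 → c = 1000011, weight = 3.
  m = 001 → c = 1111000, weight = 4.
  m = 101 → c = 0101110, weight = 4.
  m = 011 → c = 1101101, weight = 5.
  m = 111 → c = 0111011, weight = 5.
Tally weights:
  weight 0: 1 codewords.
  weight 3: 2 codewords.
  weight 4: 3 codewords.
  weight 5: 2 codewords.
Minimum distance d = smallest w > 0 with A_w > 0 = 3.
Sanity: Σ A_w = 8 = 2^3 = 8 ✓.


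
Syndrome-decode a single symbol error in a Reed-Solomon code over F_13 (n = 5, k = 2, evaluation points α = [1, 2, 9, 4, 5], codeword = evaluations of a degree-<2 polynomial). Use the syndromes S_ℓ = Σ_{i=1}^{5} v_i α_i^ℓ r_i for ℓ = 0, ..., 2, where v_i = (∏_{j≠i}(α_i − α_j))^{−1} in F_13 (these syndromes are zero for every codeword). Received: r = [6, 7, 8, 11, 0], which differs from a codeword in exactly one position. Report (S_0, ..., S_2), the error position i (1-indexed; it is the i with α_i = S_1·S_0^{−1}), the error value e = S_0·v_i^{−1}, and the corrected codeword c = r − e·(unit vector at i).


S = (8, 8, 8), error at position 1, error magnitude e = 1, c = [5, 7, 8, 11, 0].

Step 1: column multipliers v_i = (∏_{j≠i}(α_i − α_j))^{−1} mod 13.
  i = 1 (α = 1): (1−2)(1−9)(1−4)(1−5) = (−1)·(−8)·(−3)·(−4) = 96 ≡ 5, so v_1 = 5^{−1} = 8 (mod 13).
  i = 2 (α = 2): (2−1)(2−9)(2−4)(2−5) = 1·(−7)·(−2)·(−3) = −42 ≡ 10, so v_2 = 10^{−1} = 4 (mod 13).
  i = 3 (α = 9): (9−1)(9−2)(9−4)(9−5) = 8·7·5·4 = 1120 ≡ 2, so v_3 = 2^{−1} = 7 (mod 13).
  i = 4 (α = 4): (4−1)(4−2)(4−9)(4−5) = 3·2·(−5)·(−1) = 30 ≡ 4, so v_4 = 4^{−1} = 10 (mod 13).
  i = 5 (α = 5): (5−1)(5−2)(5−9)(5−4) = 4·3·(−4)·1 = −48 ≡ 4, so v_5 = 4^{−1} = 10 (mod 13).
  v = [8, 4, 7, 10, 10].
Step 2: syndromes of r = [6, 7, 8, 11, 0] (all sums mod 13).
  S_0 = Σ v_i r_i = 8·6 + 4·7 + 7·8 + 10·11 + 10·0 = 242 ≡ 8.
  S_1 = Σ v_i α_i r_i = 8·1·6 + 4·2·7 + 7·9·8 + 10·4·11 + 10·5·0 = 1048 ≡ 8.
  α_i^2 mod 13 = [1, 4, 3, 3, 12].
  S_2 = Σ v_i α_i^2 r_i = 8·1·6 + 4·4·7 + 7·3·8 + 10·3·11 + 10·12·0 = 658 ≡ 8.
  S = (8, 8, 8) ≠ 0, so r is not a codeword (an error is present).
Step 3: locate the error. For a single error e at position i, S_ℓ = v_i·e·α_i^ℓ, so α_err = S_1/S_0.
  S_0^{−1} = 8^{−1} = 5 (mod 13), so α_err = 8·5 = 40 ≡ 1 = α_1. Error position i = 1.
  Consistency check: S_2/S_1 = 8·5 = 40 ≡ 1 = α_err ✓ (single-error assumption holds).
Step 4: error magnitude e = S_0/v_1 = S_0·∏_{j≠1}(α_1 − α_j) = 8·5 = 40 ≡ 1 (mod 13).
Step 5: correct position 1: c_1 = r_1 − e = 6 − 1 ≡ 5 (mod 13). Hence c = [5, 7, 8, 11, 0].
  Check: interpolating c through the α_i gives m(x) = 3 + 2·x (degree < 2) with m(α_i) = c_i for every i, so c is indeed a codeword.


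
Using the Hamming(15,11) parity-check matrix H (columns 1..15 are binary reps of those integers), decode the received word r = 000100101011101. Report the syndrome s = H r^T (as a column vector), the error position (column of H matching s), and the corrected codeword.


s = (1, 1, 1, 1)^T, error position = 15, corrected codeword c = 000100101011100

Compute s = H r^T mod 2 one row at a time:
  s_1 = 0 + 1 + 0 + 1 + 1 + 1 + 0 + 1 = 5 ≡ 1 (mod 2).
  s_2 = 1 + 0 + 0 + 1 + 1 + 1 + 0 + 1 = 5 ≡ 1 (mod 2).
  s_3 = 0 + 0 + 0 + 1 + 0 + 1 + 0 + 1 = 3 ≡ 1 (mod 2).
  s_4 = 0 + 0 + 0 + 1 + 1 + 1 + 1 + 1 = 5 ≡ 1 (mod 2).
s = (1, 1, 1, 1)^T — this equals column 15 of H (binary 1111), so error is at position 15.
Correct: flip bit 15 of r = 000100101011101 to get c = 000100101011100.


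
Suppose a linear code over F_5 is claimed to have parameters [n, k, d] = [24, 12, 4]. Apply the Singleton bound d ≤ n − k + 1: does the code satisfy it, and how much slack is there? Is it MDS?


Singleton RHS = n − k + 1 = 13, slack = 9, bound satisfied, not MDS.

Singleton bound: d ≤ n − k + 1.
Here n = 24, k = 12, so n − k + 1 = 13.
Given d = 4, check d ≤ 13: YES.
Slack = (n − k + 1) − d = 9.
The code is NOT MDS (slack = 9 > 0).
Description: the claimed parameters are [24, 12, 4]_5; such a code would be non-MDS.


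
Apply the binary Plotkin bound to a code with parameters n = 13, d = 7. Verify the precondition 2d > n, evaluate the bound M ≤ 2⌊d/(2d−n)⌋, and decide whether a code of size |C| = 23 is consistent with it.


Plotkin bound M ≤ 14; given |C| = 23 > bound (violated).

Check applicability: 2d = 14, n = 13.
2d − n = 1 > 0, so Plotkin applies.
Compute d/(2d−n) = 7/1 ≈ 7.0000.
⌊d/(2d−n)⌋ = 7.
Plotkin bound: M ≤ 2·7 = 14.
Given |C| = 23, check: VIOLATED.
This |C| is above the Plotkin bound, so no binary code with n = 13, d = 7 and 23 codewords exists.


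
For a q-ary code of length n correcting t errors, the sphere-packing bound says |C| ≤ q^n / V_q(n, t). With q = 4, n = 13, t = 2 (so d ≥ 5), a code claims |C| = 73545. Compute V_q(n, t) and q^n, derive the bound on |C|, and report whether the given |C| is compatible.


V_q(n, t) = 742, q^n = 67108864, Hamming bound = 90443, |C| = 73545 ≤ bound (satisfied).

Step 1: Compute V_q(n, t) = Σ_{j=0}^2 C(n, j) (q−1)^j.
  j = 0: C(13,0)·(3)^0 = 1·1 = 1.
  j = 1: C(13,1)·(3)^1 = 13·3 = 39.
  j = 2: C(13,2)·(3)^2 = 78·9 = 702.
  V_q(n, t) = 1 + 39 + 702 = 742.
Step 2: q^n = 4^13 = 67108864.
Step 3: Hamming bound ⌊q^n / V_q(n,t)⌋ = ⌊67108864/742⌋ = 90443.
Step 4: Compare |C| = 73545 to 90443: satisfied.
The claimed |C| lies below the Hamming bound.


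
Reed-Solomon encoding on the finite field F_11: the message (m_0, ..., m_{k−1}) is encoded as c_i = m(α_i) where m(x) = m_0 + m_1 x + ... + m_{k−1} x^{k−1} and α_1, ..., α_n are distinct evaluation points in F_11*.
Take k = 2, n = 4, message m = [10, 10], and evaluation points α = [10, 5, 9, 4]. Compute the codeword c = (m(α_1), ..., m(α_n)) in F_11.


c = [0, 5, 1, 6]

Message polynomial: m(x) = 10 + 10·x (mod 11).
For each evaluation point α_i, compute m(α_i) mod 11:
  α_1 = 10: Horner steps 10 → 0, so m(10) = 0.
  α_2 = 5: Horner steps 10 → 5, so m(5) = 5.
  α_3 = 9: Horner steps 10 → 1, so m(9) = 1.
  α_4 = 4: Horner steps 10 → 6, so m(4) = 6.
Codeword c = [0, 5, 1, 6] ∈ F_11^4.


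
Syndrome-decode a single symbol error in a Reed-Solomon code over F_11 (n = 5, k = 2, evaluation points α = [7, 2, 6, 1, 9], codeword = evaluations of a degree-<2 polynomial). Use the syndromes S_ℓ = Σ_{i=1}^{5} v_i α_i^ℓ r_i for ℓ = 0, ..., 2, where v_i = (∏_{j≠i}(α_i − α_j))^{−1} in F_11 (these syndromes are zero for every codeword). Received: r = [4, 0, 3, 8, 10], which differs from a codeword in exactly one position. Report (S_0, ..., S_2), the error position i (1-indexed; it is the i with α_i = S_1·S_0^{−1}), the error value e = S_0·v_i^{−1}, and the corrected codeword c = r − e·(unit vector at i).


S = (7, 9, 10), error at position 3, error magnitude e = 2, c = [4, 0, 1, 8, 10].

Step 1: column multipliers v_i = (∏_{j≠i}(α_i − α_j))^{−1} mod 11.
  i = 1 (α = 7): (7−2)(7−6)(7−1)(7−9) = 5·1·6·(−2) = −60 ≡ 6, so v_1 = 6^{−1} = 2 (mod 11).
  i = 2 (α = 2): (2−7)(2−6)(2−1)(2−9) = (−5)·(−4)·1·(−7) = −140 ≡ 3, so v_2 = 3^{−1} = 4 (mod 11).
  i = 3 (α = 6): (6−7)(6−2)(6−1)(6−9) = (−1)·4·5·(−3) = 60 ≡ 5, so v_3 = 5^{−1} = 9 (mod 11).
  i = 4 (α = 1): (1−7)(1−2)(1−6)(1−9) = (−6)·(−1)·(−5)·(−8) = 240 ≡ 9, so v_4 = 9^{−1} = 5 (mod 11).
  i = 5 (α = 9): (9−7)(9−2)(9−6)(9−1) = 2·7·3·8 = 336 ≡ 6, so v_5 = 6^{−1} = 2 (mod 11).
  v = [2, 4, 9, 5, 2].
Step 2: syndromes of r = [4, 0, 3, 8, 10] (all sums mod 11).
  S_0 = Σ v_i r_i = 2·4 + 4·0 + 9·3 + 5·8 + 2·10 = 95 ≡ 7.
  S_1 = Σ v_i α_i r_i = 2·7·4 + 4·2·0 + 9·6·3 + 5·1·8 + 2·9·10 = 438 ≡ 9.
  α_i^2 mod 11 = [5, 4, 3, 1, 4].
  S_2 = Σ v_i α_i^2 r_i = 2·5·4 + 4·4·0 + 9·3·3 + 5·1·8 + 2·4·10 = 241 ≡ 10.
  S = (7, 9, 10) ≠ 0, so r is not a codeword (an error is present).
Step 3: locate the error. For a single error e at position i, S_ℓ = v_i·e·α_i^ℓ, so α_err = S_1/S_0.
  S_0^{−1} = 7^{−1} = 8 (mod 11), so α_err = 9·8 = 72 ≡ 6 = α_3. Error position i = 3.
  Consistency check: S_2/S_1 = 10·5 = 50 ≡ 6 = α_err ✓ (single-error assumption holds).
Step 4: error magnitude e = S_0/v_3 = S_0·∏_{j≠3}(α_3 − α_j) = 7·5 = 35 ≡ 2 (mod 11).
Step 5: correct position 3: c_3 = r_3 − e = 3 − 2 ≡ 1 (mod 11). Hence c = [4, 0, 1, 8, 10].
  Check: interpolating c through the α_i gives m(x) = 5 + 3·x (degree < 2) with m(α_i) = c_i for every i, so c is indeed a codeword.


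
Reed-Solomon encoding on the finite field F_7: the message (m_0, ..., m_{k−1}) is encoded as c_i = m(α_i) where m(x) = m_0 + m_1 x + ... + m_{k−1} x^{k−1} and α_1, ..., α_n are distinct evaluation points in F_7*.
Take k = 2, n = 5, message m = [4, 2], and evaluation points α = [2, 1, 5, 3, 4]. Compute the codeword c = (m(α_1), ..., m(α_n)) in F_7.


c = [1, 6, 0, 3, 5]

Message polynomial: m(x) = 4 + 2·x (mod 7).
For each evaluation point α_i, compute m(α_i) mod 7:
  α_1 = 2: Horner steps 2 → 1, so m(2) = 1.
  α_2 = 1: Horner steps 2 → 6, so m(1) = 6.
  α_3 = 5: Horner steps 2 → 0, so m(5) = 0.
  α_4 = 3: Horner steps 2 → 3, so m(3) = 3.
  α_5 = 4: Horner steps 2 → 5, so m(4) = 5.
Codeword c = [1, 6, 0, 3, 5] ∈ F_7^5.


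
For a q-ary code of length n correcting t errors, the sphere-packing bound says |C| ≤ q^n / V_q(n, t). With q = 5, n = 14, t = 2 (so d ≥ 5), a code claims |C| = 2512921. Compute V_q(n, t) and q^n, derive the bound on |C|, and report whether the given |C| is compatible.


V_q(n, t) = 1513, q^n = 6103515625, Hamming bound = 4034048, |C| = 2512921 ≤ bound (satisfied).

Step 1: Compute V_q(n, t) = Σ_{j=0}^2 C(n, j) (q−1)^j.
  j = 0: C(14,0)·(4)^0 = 1·1 = 1.
  j = 1: C(14,1)·(4)^1 = 14·4 = 56.
  j = 2: C(14,2)·(4)^2 = 91·16 = 1456.
  V_q(n, t) = 1 + 56 + 1456 = 1513.
Step 2: q^n = 5^14 = 6103515625.
Step 3: Hamming bound ⌊q^n / V_q(n,t)⌋ = ⌊6103515625/1513⌋ = 4034048.
Step 4: Compare |C| = 2512921 to 4034048: satisfied.
The claimed |C| lies below the Hamming bound.


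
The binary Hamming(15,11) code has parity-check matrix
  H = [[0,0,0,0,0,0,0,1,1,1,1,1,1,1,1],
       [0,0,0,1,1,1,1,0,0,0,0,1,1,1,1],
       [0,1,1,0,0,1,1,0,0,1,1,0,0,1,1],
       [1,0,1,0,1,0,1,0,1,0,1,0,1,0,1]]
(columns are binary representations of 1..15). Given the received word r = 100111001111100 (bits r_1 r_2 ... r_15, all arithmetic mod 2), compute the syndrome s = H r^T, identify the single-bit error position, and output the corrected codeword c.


s = (1, 1, 1, 1)^T, error position = 15, corrected codeword c = 100111001111101

Compute s = H r^T mod 2 one row at a time:
  s_1 = 0 + 1 + 1 + 1 + 1 + 1 + 0 + 0 = 5 ≡ 1 (mod 2).
  s_2 = 1 + 1 + 1 + 0 + 1 + 1 + 0 + 0 = 5 ≡ 1 (mod 2).
  s_3 = 0 + 0 + 1 + 0 + 1 + 1 + 0 + 0 = 3 ≡ 1 (mod 2).
  s_4 = 1 + 0 + 1 + 0 + 1 + 1 + 1 + 0 = 5 ≡ 1 (mod 2).
s = (1, 1, 1, 1)^T — this equals column 15 of H (binary 1111), so error is at position 15.
Correct: flip bit 15 of r = 100111001111100 to get c = 100111001111101.


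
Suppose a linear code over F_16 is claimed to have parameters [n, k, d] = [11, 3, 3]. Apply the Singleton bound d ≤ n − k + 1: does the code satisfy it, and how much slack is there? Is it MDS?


Singleton RHS = n − k + 1 = 9, slack = 6, bound satisfied, not MDS.

Singleton bound: d ≤ n − k + 1.
Here n = 11, k = 3, so n − k + 1 = 9.
Given d = 3, check d ≤ 9: YES.
Slack = (n − k + 1) − d = 6.
The code is NOT MDS (slack = 6 > 0).
Description: the claimed parameters are [11, 3, 3]_16; such a code would be non-MDS.


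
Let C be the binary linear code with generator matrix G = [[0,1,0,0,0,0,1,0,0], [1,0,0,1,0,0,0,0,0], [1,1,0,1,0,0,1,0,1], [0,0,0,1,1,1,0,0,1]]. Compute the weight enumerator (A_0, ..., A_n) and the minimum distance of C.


Weight distribution: A_0 = 1, A_1 = 1, A_2 = 2, A_3 = 4, A_4 = 3, A_5 = 3, A_6 = 2. Minimum distance d = 1.

Enumerate all 2^4 = 16 messages m ∈ F_2^4.
For each, compute codeword c = mG in F_2^9, then tally its weight.
  m = 0000 → c = 000000000, weight = 0.
  m = 1000 → c = 010000100, weight = 2.
  m = 0100 → c = 100100000, weight = 2.
  m = 1100 → c = 110100100, weight = 4.
  m = 0010 → c = 110100101, weight = 5.
  m = 1010 → c = 100100001, weight = 3.
  m = 0110 → c = 010000101, weight = 3.
  m = 1110 → c = 000000001, weight = 1.
  m = 0001 → c = 000111001, weight = 4.
  m = 1001 → c = 010111101, weight = 6.
  m = 0101 → c = 100011001, weight = 4.
  m = 1101 → c = 110011101, weight = 6.
  m = 0011 → c = 110011100, weight = 5.
  m = 1011 → c = 100011000, weight = 3.
  m = 0111 → c = 010111100, weight = 5.
  m = 1111 → c = 000111000, weight = 3.
Tally weights:
  weight 0: 1 codewords.
  weight 1: 1 codewords.
  weight 2: 2 codewords.
  weight 3: 4 codewords.
  weight 4: 3 codewords.
  weight 5: 3 codewords.
  weight 6: 2 codewords.
Minimum distance d = smallest w > 0 with A_w > 0 = 1.
Sanity: Σ A_w = 16 = 2^4 = 16 ✓.


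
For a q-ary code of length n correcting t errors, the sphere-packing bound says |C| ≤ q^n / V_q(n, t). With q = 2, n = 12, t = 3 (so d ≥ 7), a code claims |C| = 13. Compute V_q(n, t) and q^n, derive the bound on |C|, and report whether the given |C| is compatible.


V_q(n, t) = 299, q^n = 4096, Hamming bound = 13, |C| = 13 ≤ bound (satisfied).

Step 1: Compute V_q(n, t) = Σ_{j=0}^3 C(n, j) (q−1)^j.
  j = 0: C(12,0)·(1)^0 = 1·1 = 1.
  j = 1: C(12,1)·(1)^1 = 12·1 = 12.
  j = 2: C(12,2)·(1)^2 = 66·1 = 66.
  j = 3: C(12,3)·(1)^3 = 220·1 = 220.
  V_q(n, t) = 1 + 12 + 66 + 220 = 299.
Step 2: q^n = 2^12 = 4096.
Step 3: Hamming bound ⌊q^n / V_q(n,t)⌋ = ⌊4096/299⌋ = 13.
Step 4: Compare |C| = 13 to 13: satisfied.
The claimed |C| lies at the Hamming bound (tight).


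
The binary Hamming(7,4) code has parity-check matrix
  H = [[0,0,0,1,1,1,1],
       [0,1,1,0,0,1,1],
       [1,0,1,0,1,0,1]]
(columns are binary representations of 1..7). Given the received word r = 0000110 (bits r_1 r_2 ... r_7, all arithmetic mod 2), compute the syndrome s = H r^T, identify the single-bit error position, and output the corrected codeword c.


s = (0, 1, 1)^T, error position = 3, corrected codeword c = 0010110

Compute s = H r^T mod 2 one row at a time:
  s_1 = 0 + 1 + 1 + 0 = 2 ≡ 0 (mod 2).
  s_2 = 0 + 0 + 1 + 0 = 1 ≡ 1 (mod 2).
  s_3 = 0 + 0 + 1 + 0 = 1 ≡ 1 (mod 2).
s = (0, 1, 1)^T — this equals column 3 of H (binary 011), so error is at position 3.
Correct: flip bit 3 of r = 0000110 to get c = 0010110.


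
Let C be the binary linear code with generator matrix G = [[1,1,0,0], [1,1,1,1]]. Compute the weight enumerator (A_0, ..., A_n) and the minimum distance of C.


Weight distribution: A_0 = 1, A_2 = 2, A_4 = 1. Minimum distance d = 2.

Enumerate all 2^2 = 4 messages m ∈ F_2^2.
For each, compute codeword c = mG in F_2^4, then tally its weight.
  m = 00 → c = 0000, weight = 0.
  m = 10 → c = 1100, weight = 2.
  m = 01 → c = 1111, weight = 4.
  m = 11 → c = 0011, weight = 2.
Tally weights:
  weight 0: 1 codewords.
  weight 2: 2 codewords.
  weight 4: 1 codewords.
Minimum distance d = smallest w > 0 with A_w > 0 = 2.
Sanity: Σ A_w = 4 = 2^2 = 4 ✓.


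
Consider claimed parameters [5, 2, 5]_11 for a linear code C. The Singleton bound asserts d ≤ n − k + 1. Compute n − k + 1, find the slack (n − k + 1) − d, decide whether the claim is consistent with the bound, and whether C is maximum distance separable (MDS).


Singleton RHS = n − k + 1 = 4, slack = -1, bound violated (no such code; not MDS).

Singleton bound: d ≤ n − k + 1.
Here n = 5, k = 2, so n − k + 1 = 4.
Given d = 5, check d ≤ 4: NO.
Slack = (n − k + 1) − d = -1.
The slack is negative: d = 5 exceeds n − k + 1 = 4 by 1, so the Singleton bound is violated and no linear [5, 2, 5]_11 code can exist. In particular it is not MDS (MDS requires d = n − k + 1 exactly).
Description: the claimed parameters are [5, 2, 5]_11; such a code would be impossible (violates the Singleton bound).


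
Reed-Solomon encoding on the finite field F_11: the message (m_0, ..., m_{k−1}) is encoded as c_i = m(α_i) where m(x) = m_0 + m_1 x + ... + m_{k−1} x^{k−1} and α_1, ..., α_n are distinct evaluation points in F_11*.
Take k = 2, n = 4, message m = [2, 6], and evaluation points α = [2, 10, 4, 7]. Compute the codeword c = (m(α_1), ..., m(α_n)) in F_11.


c = [3, 7, 4, 0]

Message polynomial: m(x) = 2 + 6·x (mod 11).
For each evaluation point α_i, compute m(α_i) mod 11:
  α_1 = 2: Horner steps 6 → 3, so m(2) = 3.
  α_2 = 10: Horner steps 6 → 7, so m(10) = 7.
  α_3 = 4: Horner steps 6 → 4, so m(4) = 4.
  α_4 = 7: Horner steps 6 → 0, so m(7) = 0.
Codeword c = [3, 7, 4, 0] ∈ F_11^4.


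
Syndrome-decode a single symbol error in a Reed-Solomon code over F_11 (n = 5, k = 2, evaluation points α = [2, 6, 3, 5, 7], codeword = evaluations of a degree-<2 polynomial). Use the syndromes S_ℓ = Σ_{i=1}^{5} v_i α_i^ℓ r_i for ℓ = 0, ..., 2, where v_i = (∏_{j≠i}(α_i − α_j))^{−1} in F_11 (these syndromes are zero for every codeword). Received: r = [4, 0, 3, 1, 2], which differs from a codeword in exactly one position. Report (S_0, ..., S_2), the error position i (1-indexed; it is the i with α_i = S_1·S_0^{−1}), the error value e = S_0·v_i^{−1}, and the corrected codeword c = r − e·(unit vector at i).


S = (2, 3, 10), error at position 5, error magnitude e = 3, c = [4, 0, 3, 1, 10].

Step 1: column multipliers v_i = (∏_{j≠i}(α_i − α_j))^{−1} mod 11.
  i = 1 (α = 2): (2−6)(2−3)(2−5)(2−7) = (−4)·(−1)·(−3)·(−5) = 60 ≡ 5, so v_1 = 5^{−1} = 9 (mod 11).
  i = 2 (α = 6): (6−2)(6−3)(6−5)(6−7) = 4·3·1·(−1) = −12 ≡ 10, so v_2 = 10^{−1} = 10 (mod 11).
  i = 3 (α = 3): (3−2)(3−6)(3−5)(3−7) = 1·(−3)·(−2)·(−4) = −24 ≡ 9, so v_3 = 9^{−1} = 5 (mod 11).
  i = 4 (α = 5): (5−2)(5−6)(5−3)(5−7) = 3·(−1)·2·(−2) = 12 ≡ 1, so v_4 = 1^{−1} = 1 (mod 11).
  i = 5 (α = 7): (7−2)(7−6)(7−3)(7−5) = 5·1·4·2 = 40 ≡ 7, so v_5 = 7^{−1} = 8 (mod 11).
  v = [9, 10, 5, 1, 8].
Step 2: syndromes of r = [4, 0, 3, 1, 2] (all sums mod 11).
  S_0 = Σ v_i r_i = 9·4 + 10·0 + 5·3 + 1·1 + 8·2 = 68 ≡ 2.
  S_1 = Σ v_i α_i r_i = 9·2·4 + 10·6·0 + 5·3·3 + 1·5·1 + 8·7·2 = 234 ≡ 3.
  α_i^2 mod 11 = [4, 3, 9, 3, 5].
  S_2 = Σ v_i α_i^2 r_i = 9·4·4 + 10·3·0 + 5·9·3 + 1·3·1 + 8·5·2 = 362 ≡ 10.
  S = (2, 3, 10) ≠ 0, so r is not a codeword (an error is present).
Step 3: locate the error. For a single error e at position i, S_ℓ = v_i·e·α_i^ℓ, so α_err = S_1/S_0.
  S_0^{−1} = 2^{−1} = 6 (mod 11), so α_err = 3·6 = 18 ≡ 7 = α_5. Error position i = 5.
  Consistency check: S_2/S_1 = 10·4 = 40 ≡ 7 = α_err ✓ (single-error assumption holds).
Step 4: error magnitude e = S_0/v_5 = S_0·∏_{j≠5}(α_5 − α_j) = 2·7 = 14 ≡ 3 (mod 11).
Step 5: correct position 5: c_5 = r_5 − e = 2 − 3 ≡ 10 (mod 11). Hence c = [4, 0, 3, 1, 10].
  Check: interpolating c through the α_i gives m(x) = 6 + 10·x (degree < 2) with m(α_i) = c_i for every i, so c is indeed a codeword.


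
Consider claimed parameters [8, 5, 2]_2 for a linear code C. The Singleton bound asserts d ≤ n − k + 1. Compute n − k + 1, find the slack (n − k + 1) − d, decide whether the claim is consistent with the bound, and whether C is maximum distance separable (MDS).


Singleton RHS = n − k + 1 = 4, slack = 2, bound satisfied, not MDS.

Singleton bound: d ≤ n − k + 1.
Here n = 8, k = 5, so n − k + 1 = 4.
Given d = 2, check d ≤ 4: YES.
Slack = (n − k + 1) − d = 2.
The code is NOT MDS (slack = 2 > 0).
Description: the claimed parameters are [8, 5, 2]_2; such a code would be non-MDS.


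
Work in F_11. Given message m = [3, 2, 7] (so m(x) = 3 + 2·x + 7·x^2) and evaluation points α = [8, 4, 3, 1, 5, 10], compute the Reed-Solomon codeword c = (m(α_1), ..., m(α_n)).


c = [5, 2, 6, 1, 1, 8]

Message polynomial: m(x) = 3 + 2·x + 7·x^2 (mod 11).
For each evaluation point α_i, compute m(α_i) mod 11:
  α_1 = 8: Horner steps 7 → 3 → 5, so m(8) = 5.
  α_2 = 4: Horner steps 7 → 8 → 2, so m(4) = 2.
  α_3 = 3: Horner steps 7 → 1 → 6, so m(3) = 6.
  α_4 = 1: Horner steps 7 → 9 → 1, so m(1) = 1.
  α_5 = 5: Horner steps 7 → 4 → 1, so m(5) = 1.
  α_6 = 10: Horner steps 7 → 6 → 8, so m(10) = 8.
Codeword c = [5, 2, 6, 1, 1, 8] ∈ F_11^6.


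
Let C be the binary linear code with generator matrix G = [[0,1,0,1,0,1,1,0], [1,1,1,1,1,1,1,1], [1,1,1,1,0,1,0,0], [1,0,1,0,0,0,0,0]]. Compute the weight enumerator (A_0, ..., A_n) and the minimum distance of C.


Weight distribution: A_0 = 1, A_1 = 1, A_2 = 2, A_3 = 3, A_4 = 2, A_5 = 3, A_6 = 2, A_7 = 1, A_8 = 1. Minimum distance d = 1.

Enumerate all 2^4 = 16 messages m ∈ F_2^4.
For each, compute codeword c = mG in F_2^8, then tally its weight.
  m = 0000 → c = 00000000, weight = 0.
  m = 1000 → c = 01010110, weight = 4.
  m = 0100 → c = 11111111, weight = 8.
  m = 1100 → c = 10101001, weight = 4.
  m = 0010 → c = 11110100, weight = 5.
  m = 1010 → c = 10100010, weight = 3.
  m = 0110 → c = 00001011, weight = 3.
  m = 1110 → c = 01011101, weight = 5.
  m = 0001 → c = 10100000, weight = 2.
  m = 1001 → c = 11110110, weight = 6.
  m = 0101 → c = 01011111, weight = 6.
  m = 1101 → c = 00001001, weight = 2.
  m = 0011 → c = 01010100, weight = 3.
  m = 1011 → c = 00000010, weight = 1.
  m = 0111 → c = 10101011, weight = 5.
  m = 1111 → c = 11111101, weight = 7.
Tally weights:
  weight 0: 1 codewords.
  weight 1: 1 codewords.
  weight 2: 2 codewords.
  weight 3: 3 codewords.
  weight 4: 2 codewords.
  weight 5: 3 codewords.
  weight 6: 2 codewords.
  weight 7: 1 codewords.
  weight 8: 1 codewords.
Minimum distance d = smallest w > 0 with A_w > 0 = 1.
Sanity: Σ A_w = 16 = 2^4 = 16 ✓.


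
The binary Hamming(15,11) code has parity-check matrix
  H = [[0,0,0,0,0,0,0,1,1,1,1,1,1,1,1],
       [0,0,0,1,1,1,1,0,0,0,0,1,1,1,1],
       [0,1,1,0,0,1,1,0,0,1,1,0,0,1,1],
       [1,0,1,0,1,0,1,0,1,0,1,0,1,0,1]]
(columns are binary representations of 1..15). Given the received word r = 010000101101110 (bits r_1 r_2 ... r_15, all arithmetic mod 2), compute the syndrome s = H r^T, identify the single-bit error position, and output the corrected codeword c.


s = (1, 0, 0, 1)^T, error position = 9, corrected codeword c = 010000100101110

Compute s = H r^T mod 2 one row at a time:
  s_1 = 0 + 1 + 1 + 0 + 1 + 1 + 1 + 0 = 5 ≡ 1 (mod 2).
  s_2 = 0 + 0 + 0 + 1 + 1 + 1 + 1 + 0 = 4 ≡ 0 (mod 2).
  s_3 = 1 + 0 + 0 + 1 + 1 + 0 + 1 + 0 = 4 ≡ 0 (mod 2).
  s_4 = 0 + 0 + 0 + 1 + 1 + 0 + 1 + 0 = 3 ≡ 1 (mod 2).
s = (1, 0, 0, 1)^T — this equals column 9 of H (binary 1001), so error is at position 9.
Correct: flip bit 9 of r = 010000101101110 to get c = 010000100101110.


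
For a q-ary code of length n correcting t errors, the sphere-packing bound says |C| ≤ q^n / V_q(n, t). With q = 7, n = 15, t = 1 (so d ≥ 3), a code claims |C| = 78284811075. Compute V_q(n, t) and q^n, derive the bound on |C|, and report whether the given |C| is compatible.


V_q(n, t) = 91, q^n = 4747561509943, Hamming bound = 52171005603, |C| = 78284811075 > bound (violated).

Step 1: Compute V_q(n, t) = Σ_{j=0}^1 C(n, j) (q−1)^j.
  j = 0: C(15,0)·(6)^0 = 1·1 = 1.
  j = 1: C(15,1)·(6)^1 = 15·6 = 90.
  V_q(n, t) = 1 + 90 = 91.
Step 2: q^n = 7^15 = 4747561509943.
Step 3: Hamming bound ⌊q^n / V_q(n,t)⌋ = ⌊4747561509943/91⌋ = 52171005603.
Step 4: Compare |C| = 78284811075 to 52171005603: violated.
The claimed |C| lies above the Hamming bound, so no 7-ary code of length 15 with d ≥ 3 can have 78284811075 codewords.


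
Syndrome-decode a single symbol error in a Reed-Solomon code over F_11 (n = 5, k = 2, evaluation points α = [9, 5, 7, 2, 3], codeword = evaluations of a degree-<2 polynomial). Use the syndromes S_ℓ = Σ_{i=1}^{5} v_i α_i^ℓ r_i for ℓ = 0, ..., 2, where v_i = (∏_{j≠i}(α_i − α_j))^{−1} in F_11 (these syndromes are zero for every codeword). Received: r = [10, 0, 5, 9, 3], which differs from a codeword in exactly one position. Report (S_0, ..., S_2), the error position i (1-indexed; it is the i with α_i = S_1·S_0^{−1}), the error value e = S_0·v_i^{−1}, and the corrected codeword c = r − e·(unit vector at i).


S = (9, 5, 4), error at position 5, error magnitude e = 8, c = [10, 0, 5, 9, 6].

Step 1: column multipliers v_i = (∏_{j≠i}(α_i − α_j))^{−1} mod 11.
  i = 1 (α = 9): (9−5)(9−7)(9−2)(9−3) = 4·2·7·6 = 336 ≡ 6, so v_1 = 6^{−1} = 2 (mod 11).
  i = 2 (α = 5): (5−9)(5−7)(5−2)(5−3) = (−4)·(−2)·3·2 = 48 ≡ 4, so v_2 = 4^{−1} = 3 (mod 11).
  i = 3 (α = 7): (7−9)(7−5)(7−2)(7−3) = (−2)·2·5·4 = −80 ≡ 8, so v_3 = 8^{−1} = 7 (mod 11).
  i = 4 (α = 2): (2−9)(2−5)(2−7)(2−3) = (−7)·(−3)·(−5)·(−1) = 105 ≡ 6, so v_4 = 6^{−1} = 2 (mod 11).
  i = 5 (α = 3): (3−9)(3−5)(3−7)(3−2) = (−6)·(−2)·(−4)·1 = −48 ≡ 7, so v_5 = 7^{−1} = 8 (mod 11).
  v = [2, 3, 7, 2, 8].
Step 2: syndromes of r = [10, 0, 5, 9, 3] (all sums mod 11).
  S_0 = Σ v_i r_i = 2·10 + 3·0 + 7·5 + 2·9 + 8·3 = 97 ≡ 9.
  S_1 = Σ v_i α_i r_i = 2·9·10 + 3·5·0 + 7·7·5 + 2·2·9 + 8·3·3 = 533 ≡ 5.
  α_i^2 mod 11 = [4, 3, 5, 4, 9].
  S_2 = Σ v_i α_i^2 r_i = 2·4·10 + 3·3·0 + 7·5·5 + 2·4·9 + 8·9·3 = 543 ≡ 4.
  S = (9, 5, 4) ≠ 0, so r is not a codeword (an error is present).
Step 3: locate the error. For a single error e at position i, S_ℓ = v_i·e·α_i^ℓ, so α_err = S_1/S_0.
  S_0^{−1} = 9^{−1} = 5 (mod 11), so α_err = 5·5 = 25 ≡ 3 = α_5. Error position i = 5.
  Consistency check: S_2/S_1 = 4·9 = 36 ≡ 3 = α_err ✓ (single-error assumption holds).
Step 4: error magnitude e = S_0/v_5 = S_0·∏_{j≠5}(α_5 − α_j) = 9·7 = 63 ≡ 8 (mod 11).
Step 5: correct position 5: c_5 = r_5 − e = 3 − 8 ≡ 6 (mod 11). Hence c = [10, 0, 5, 9, 6].
  Check: interpolating c through the α_i gives m(x) = 4 + 8·x (degree < 2) with m(α_i) = c_i for every i, so c is indeed a codeword.


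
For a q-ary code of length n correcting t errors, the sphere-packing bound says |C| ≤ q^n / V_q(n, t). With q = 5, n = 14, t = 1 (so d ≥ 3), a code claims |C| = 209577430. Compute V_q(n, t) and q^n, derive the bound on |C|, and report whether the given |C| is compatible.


V_q(n, t) = 57, q^n = 6103515625, Hamming bound = 107079221, |C| = 209577430 > bound (violated).

Step 1: Compute V_q(n, t) = Σ_{j=0}^1 C(n, j) (q−1)^j.
  j = 0: C(14,0)·(4)^0 = 1·1 = 1.
  j = 1: C(14,1)·(4)^1 = 14·4 = 56.
  V_q(n, t) = 1 + 56 = 57.
Step 2: q^n = 5^14 = 6103515625.
Step 3: Hamming bound ⌊q^n / V_q(n,t)⌋ = ⌊6103515625/57⌋ = 107079221.
Step 4: Compare |C| = 209577430 to 107079221: violated.
The claimed |C| lies above the Hamming bound, so no 5-ary code of length 14 with d ≥ 3 can have 209577430 codewords.


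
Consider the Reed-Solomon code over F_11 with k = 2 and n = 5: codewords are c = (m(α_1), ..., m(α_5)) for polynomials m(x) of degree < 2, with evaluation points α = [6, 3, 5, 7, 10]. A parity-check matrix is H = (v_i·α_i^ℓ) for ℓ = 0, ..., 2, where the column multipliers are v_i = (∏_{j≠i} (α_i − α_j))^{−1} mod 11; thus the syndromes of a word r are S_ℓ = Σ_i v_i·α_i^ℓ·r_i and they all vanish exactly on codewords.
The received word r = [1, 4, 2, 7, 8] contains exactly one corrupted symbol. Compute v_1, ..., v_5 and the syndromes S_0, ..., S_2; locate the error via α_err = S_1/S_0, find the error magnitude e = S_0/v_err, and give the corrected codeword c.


S = (2, 3, 10), error at position 4, error magnitude e = 7, c = [1, 4, 2, 0, 8].

Step 1: column multipliers v_i = (∏_{j≠i}(α_i − α_j))^{−1} mod 11.
  i = 1 (α = 6): (6−3)(6−5)(6−7)(6−10) = 3·1·(−1)·(−4) = 12 ≡ 1, so v_1 = 1^{−1} = 1 (mod 11).
  i = 2 (α = 3): (3−6)(3−5)(3−7)(3−10) = (−3)·(−2)·(−4)·(−7) = 168 ≡ 3, so v_2 = 3^{−1} = 4 (mod 11).
  i = 3 (α = 5): (5−6)(5−3)(5−7)(5−10) = (−1)·2·(−2)·(−5) = −20 ≡ 2, so v_3 = 2^{−1} = 6 (mod 11).
  i = 4 (α = 7): (7−6)(7−3)(7−5)(7−10) = 1·4·2·(−3) = −24 ≡ 9, so v_4 = 9^{−1} = 5 (mod 11).
  i = 5 (α = 10): (10−6)(10−3)(10−5)(10−7) = 4·7·5·3 = 420 ≡ 2, so v_5 = 2^{−1} = 6 (mod 11).
  v = [1, 4, 6, 5, 6].
Step 2: syndromes of r = [1, 4, 2, 7, 8] (all sums mod 11).
  S_0 = Σ v_i r_i = 1·1 + 4·4 + 6·2 + 5·7 + 6·8 = 112 ≡ 2.
  S_1 = Σ v_i α_i r_i = 1·6·1 + 4·3·4 + 6·5·2 + 5·7·7 + 6·10·8 = 839 ≡ 3.
  α_i^2 mod 11 = [3, 9, 3, 5, 1].
  S_2 = Σ v_i α_i^2 r_i = 1·3·1 + 4·9·4 + 6·3·2 + 5·5·7 + 6·1·8 = 406 ≡ 10.
  S = (2, 3, 10) ≠ 0, so r is not a codeword (an error is present).
Step 3: locate the error. For a single error e at position i, S_ℓ = v_i·e·α_i^ℓ, so α_err = S_1/S_0.
  S_0^{−1} = 2^{−1} = 6 (mod 11), so α_err = 3·6 = 18 ≡ 7 = α_4. Error position i = 4.
  Consistency check: S_2/S_1 = 10·4 = 40 ≡ 7 = α_err ✓ (single-error assumption holds).
Step 4: error magnitude e = S_0/v_4 = S_0·∏_{j≠4}(α_4 − α_j) = 2·9 = 18 ≡ 7 (mod 11).
Step 5: correct position 4: c_4 = r_4 − e = 7 − 7 ≡ 0 (mod 11). Hence c = [1, 4, 2, 0, 8].
  Check: interpolating c through the α_i gives m(x) = 7 + 10·x (degree < 2) with m(α_i) = c_i for every i, so c is indeed a codeword.
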